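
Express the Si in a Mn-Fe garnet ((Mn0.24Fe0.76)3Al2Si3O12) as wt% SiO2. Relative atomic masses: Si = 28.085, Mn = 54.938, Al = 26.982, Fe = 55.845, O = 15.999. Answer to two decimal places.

36.26 wt%

Formula mass = 497.089 g/mol.
3 Si → 3.0000 mol SiO2 per formula unit; M(SiO2) = 60.083, so SiO2 mass = 180.249 g.
180.249/497.089 × 100 = 36.26 wt%.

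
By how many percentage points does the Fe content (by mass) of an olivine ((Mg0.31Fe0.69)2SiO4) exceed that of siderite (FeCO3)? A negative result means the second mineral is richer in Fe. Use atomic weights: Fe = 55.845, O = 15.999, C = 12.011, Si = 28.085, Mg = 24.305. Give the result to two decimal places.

First mineral: 77.066 g Fe in 184.216 g formula = 41.83 wt% Fe.
Second mineral: 55.845 g Fe in 115.853 g formula = 48.20 wt% Fe.
41.83% − 48.20% gives a difference of -6.37 percentage points.

-6.37 percentage points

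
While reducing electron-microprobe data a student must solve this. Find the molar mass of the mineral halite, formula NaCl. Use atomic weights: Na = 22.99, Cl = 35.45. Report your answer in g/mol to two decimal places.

The formula mass is the sum 1·22.99 + 1·35.45.

58.44 g/mol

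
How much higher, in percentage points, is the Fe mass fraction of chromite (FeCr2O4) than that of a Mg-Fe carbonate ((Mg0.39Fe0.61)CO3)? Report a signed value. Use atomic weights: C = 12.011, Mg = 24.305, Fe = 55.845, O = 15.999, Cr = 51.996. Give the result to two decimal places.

-7.95 percentage points

First mineral: 55.845 g Fe in 223.833 g formula = 24.95 wt% Fe.
Second mineral: 34.065 g Fe in 103.552 g formula = 32.90 wt% Fe.
24.95% − 32.90% gives a difference of -7.95 percentage points.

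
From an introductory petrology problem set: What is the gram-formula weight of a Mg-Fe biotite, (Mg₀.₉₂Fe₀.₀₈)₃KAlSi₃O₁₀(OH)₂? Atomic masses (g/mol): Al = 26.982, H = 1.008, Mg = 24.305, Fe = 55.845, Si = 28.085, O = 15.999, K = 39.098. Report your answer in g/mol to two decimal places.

424.82 g/mol

The formula mass is the sum 2.76*24.305 + 0.24*55.845 + 1*39.098 + 1*26.982 + 3*28.085 + 12*15.999 + 2*1.008.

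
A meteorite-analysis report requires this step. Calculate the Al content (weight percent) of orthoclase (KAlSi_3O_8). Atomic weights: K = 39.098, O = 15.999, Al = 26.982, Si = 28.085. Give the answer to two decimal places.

9.69 weight percent

Formula mass = 1·39.098 + 1·26.982 + 3·28.085 + 8·15.999 = 278.327 g/mol, of which 26.982 g is Al.
So Al makes up 26.982/278.327 = 0.0969 of the mass, i.e. 9.69%.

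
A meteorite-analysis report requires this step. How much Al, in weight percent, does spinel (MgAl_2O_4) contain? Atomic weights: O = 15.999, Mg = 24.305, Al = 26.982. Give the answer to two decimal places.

37.93 weight percent

Molar mass of MgAl_2O_4: 1*24.305 + 2*26.982 + 4*15.999 = 142.265 g/mol.
Mass of Al per formula unit: 2 × 26.982 = 53.964 g.
Weight fraction Al = 53.964 / 142.265 = 0.3793.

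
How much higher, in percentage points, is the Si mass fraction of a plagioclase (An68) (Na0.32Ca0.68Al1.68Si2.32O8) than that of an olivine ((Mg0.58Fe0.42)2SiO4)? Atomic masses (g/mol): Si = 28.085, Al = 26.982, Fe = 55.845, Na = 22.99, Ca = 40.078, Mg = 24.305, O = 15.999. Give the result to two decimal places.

Si in Na0.32Ca0.68Al1.68Si2.32O8: molar mass 273.089 g/mol; 2.32×28.085 = 65.157 g → 23.86 wt%.
Si in (Mg0.58Fe0.42)2SiO4: molar mass 167.185 g/mol; 1×28.085 = 28.085 g → 16.80 wt%.
Difference = 23.86 − 16.80 = 7.06 percentage points.

7.06 percentage points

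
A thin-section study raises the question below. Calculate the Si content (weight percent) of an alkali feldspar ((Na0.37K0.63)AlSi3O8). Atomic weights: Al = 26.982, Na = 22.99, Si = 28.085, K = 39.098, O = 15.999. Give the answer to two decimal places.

Molar mass of (Na0.37K0.63)AlSi3O8: 0.37×22.99 + 0.63×39.098 + 1×26.982 + 3×28.085 + 8×15.999 = 272.367 g/mol.
Mass of Si per formula unit: 3 × 28.085 = 84.255 g.
Weight fraction Si = 84.255 / 272.367 = 0.3093.

30.93 weight percent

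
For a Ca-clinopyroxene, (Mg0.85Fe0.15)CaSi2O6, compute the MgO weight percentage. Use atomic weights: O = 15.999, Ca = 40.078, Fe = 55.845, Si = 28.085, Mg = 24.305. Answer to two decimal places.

Formula mass = 221.278 g/mol.
0.85 Mg → 0.8500 mol MgO per formula unit; M(MgO) = 40.304, so MgO mass = 34.258 g.
34.258/221.278 × 100 = 15.48 wt%.

15.48 wt%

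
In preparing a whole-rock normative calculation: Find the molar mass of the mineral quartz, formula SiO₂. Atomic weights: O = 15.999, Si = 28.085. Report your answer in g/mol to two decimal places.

M = 1·28.085 + 2·15.999

60.08 g/mol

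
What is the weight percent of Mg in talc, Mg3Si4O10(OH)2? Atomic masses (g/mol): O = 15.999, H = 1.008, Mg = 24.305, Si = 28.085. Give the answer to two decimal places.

19.23 mass %

M(Mg3Si4O10(OH)2) = 379.259 g/mol.
Mg contributes 3 × 24.305 = 72.915 g per mole.
72.915/379.259 = 0.1923 → 19.23%.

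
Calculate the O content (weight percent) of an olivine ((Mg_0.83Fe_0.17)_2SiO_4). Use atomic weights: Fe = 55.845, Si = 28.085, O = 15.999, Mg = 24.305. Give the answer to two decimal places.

Molar mass of (Mg_0.83Fe_0.17)_2SiO_4: 1.66*24.305 + 0.34*55.845 + 1*28.085 + 4*15.999 = 151.415 g/mol.
Mass of O per formula unit: 4 × 15.999 = 63.996 g.
Weight fraction O = 63.996 / 151.415 = 0.4227.

42.27 weight percent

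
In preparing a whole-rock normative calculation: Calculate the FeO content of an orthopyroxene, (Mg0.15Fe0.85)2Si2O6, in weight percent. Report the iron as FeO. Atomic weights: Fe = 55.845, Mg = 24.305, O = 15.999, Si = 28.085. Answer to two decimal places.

Molar mass of (Mg0.15Fe0.85)2Si2O6 = 0.30*24.305 + 1.70*55.845 + 2*28.085 + 6*15.999 = 254.392 g/mol.
Each formula unit contains 1.70 Fe, equivalent to 1.70/1 = 1.7000 mol FeO.
M(FeO) = 1×55.845 + 1×15.999 = 71.844 g/mol.
Mass of FeO per formula unit = 1.7000 × 71.844 = 122.135 g.
FeO wt% = 122.135 / 254.392 × 100 = 48.01%.

48.01 wt%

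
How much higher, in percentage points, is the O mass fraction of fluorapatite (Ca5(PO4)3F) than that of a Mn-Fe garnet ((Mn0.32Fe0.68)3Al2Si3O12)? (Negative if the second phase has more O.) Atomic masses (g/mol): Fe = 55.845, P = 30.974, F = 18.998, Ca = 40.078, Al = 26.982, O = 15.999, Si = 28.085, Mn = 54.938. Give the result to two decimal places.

-0.57 percentage points

First mineral: 191.988 g O in 504.298 g formula = 38.07 wt% O.
Second mineral: 191.988 g O in 496.871 g formula = 38.64 wt% O.
38.07% − 38.64% gives a difference of -0.57 percentage points.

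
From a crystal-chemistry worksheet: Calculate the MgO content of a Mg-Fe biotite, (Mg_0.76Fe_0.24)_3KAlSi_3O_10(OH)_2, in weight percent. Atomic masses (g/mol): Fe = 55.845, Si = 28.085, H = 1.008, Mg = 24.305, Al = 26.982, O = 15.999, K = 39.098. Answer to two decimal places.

Molar mass of (Mg_0.76Fe_0.24)_3KAlSi_3O_10(OH)_2 = 2.28×24.305 + 0.72×55.845 + 1×39.098 + 1×26.982 + 3×28.085 + 12×15.999 + 2×1.008 = 439.963 g/mol.
Each formula unit contains 2.28 Mg, equivalent to 2.28/1 = 2.2800 mol MgO.
M(MgO) = 1×24.305 + 1×15.999 = 40.304 g/mol.
Mass of MgO per formula unit = 2.2800 × 40.304 = 91.893 g.
MgO wt% = 91.893 / 439.963 × 100 = 20.89%.

20.89 wt%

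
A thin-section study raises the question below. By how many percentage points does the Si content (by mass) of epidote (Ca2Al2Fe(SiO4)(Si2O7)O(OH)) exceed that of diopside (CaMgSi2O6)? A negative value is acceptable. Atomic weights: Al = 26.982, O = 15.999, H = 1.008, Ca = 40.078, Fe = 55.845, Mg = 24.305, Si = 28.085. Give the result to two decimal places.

-8.50 percentage points

First mineral: 84.255 g Si in 483.215 g formula = 17.44 wt% Si.
Second mineral: 56.170 g Si in 216.547 g formula = 25.94 wt% Si.
17.44% − 25.94% gives a difference of -8.50 percentage points.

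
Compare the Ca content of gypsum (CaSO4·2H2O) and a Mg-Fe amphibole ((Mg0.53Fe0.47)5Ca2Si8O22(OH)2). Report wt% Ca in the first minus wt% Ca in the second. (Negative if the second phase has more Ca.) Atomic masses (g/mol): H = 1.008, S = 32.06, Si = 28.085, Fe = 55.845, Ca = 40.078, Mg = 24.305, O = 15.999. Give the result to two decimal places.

Ca in CaSO4·2H2O: molar mass 172.164 g/mol; 1×40.078 = 40.078 g → 23.28 wt%.
Ca in (Mg0.53Fe0.47)5Ca2Si8O22(OH)2: molar mass 886.472 g/mol; 2×40.078 = 80.156 g → 9.04 wt%.
Difference = 23.28 − 9.04 = 14.24 percentage points.

14.24 percentage points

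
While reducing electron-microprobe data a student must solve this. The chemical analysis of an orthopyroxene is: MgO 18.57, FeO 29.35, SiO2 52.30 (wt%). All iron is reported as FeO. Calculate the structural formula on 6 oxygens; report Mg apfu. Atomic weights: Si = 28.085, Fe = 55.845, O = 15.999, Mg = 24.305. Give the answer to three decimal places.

MgO: 18.57/40.304 = 0.46075 mol → 0.46075 mol Mg, 0.46075 mol O.
FeO: 29.35/71.844 = 0.40852 mol → 0.40852 mol Fe, 0.40852 mol O.
SiO2: 52.30/60.083 = 0.87046 mol → 0.87046 mol Si, 1.74092 mol O.
Total oxygen = 2.61019 mol. Normalization factor = 6/2.61019 = 2.29868.
Mg per 6 O = 0.46075 × 2.29868 = 1.059.

1.059 Mg apfu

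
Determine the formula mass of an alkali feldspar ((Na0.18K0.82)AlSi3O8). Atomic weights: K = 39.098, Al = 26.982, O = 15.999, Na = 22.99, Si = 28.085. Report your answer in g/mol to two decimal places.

The formula mass is the sum 0.18(22.99) + 0.82(39.098) + 1(26.982) + 3(28.085) + 8(15.999).

275.43 g/mol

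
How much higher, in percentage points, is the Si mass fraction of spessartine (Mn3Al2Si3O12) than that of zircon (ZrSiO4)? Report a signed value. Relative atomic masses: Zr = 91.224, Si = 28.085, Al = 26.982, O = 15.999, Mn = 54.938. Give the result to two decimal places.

Si in Mn3Al2Si3O12: molar mass 495.021 g/mol; 3×28.085 = 84.255 g → 17.02 wt%.
Si in ZrSiO4: molar mass 183.305 g/mol; 1×28.085 = 28.085 g → 15.32 wt%.
Difference = 17.02 − 15.32 = 1.70 percentage points.

1.70 percentage points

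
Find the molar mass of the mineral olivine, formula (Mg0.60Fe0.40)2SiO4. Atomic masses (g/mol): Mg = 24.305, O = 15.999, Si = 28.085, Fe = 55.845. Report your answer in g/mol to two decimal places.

165.92 g/mol

M = 1.20(24.305) + 0.80(55.845) + 1(28.085) + 4(15.999)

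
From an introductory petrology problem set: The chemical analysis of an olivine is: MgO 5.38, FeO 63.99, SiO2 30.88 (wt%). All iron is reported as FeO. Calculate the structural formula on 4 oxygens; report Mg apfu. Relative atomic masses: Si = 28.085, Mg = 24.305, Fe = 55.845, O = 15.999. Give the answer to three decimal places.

0.260 Mg apfu

5.38 wt% MgO ÷ 40.304 g/mol = 0.13349 mol, giving 0.13349 Mg and 0.13349 O.
63.99 wt% FeO ÷ 71.844 g/mol = 0.89068 mol, giving 0.89068 Fe and 0.89068 O.
30.88 wt% SiO2 ÷ 60.083 g/mol = 0.51396 mol, giving 0.51396 Si and 1.02792 O.
Oxygen sums to 2.05209; scaling by 4/2.05209 = 1.94923 puts the formula on 4 O.
Mg: 0.13349 × 1.94923 = 0.260 atoms per formula unit.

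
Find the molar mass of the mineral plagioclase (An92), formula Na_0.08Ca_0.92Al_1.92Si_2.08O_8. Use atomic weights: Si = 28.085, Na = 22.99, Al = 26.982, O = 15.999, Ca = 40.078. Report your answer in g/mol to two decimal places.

276.93 g/mol

M = 0.08*22.99 + 0.92*40.078 + 1.92*26.982 + 2.08*28.085 + 8*15.999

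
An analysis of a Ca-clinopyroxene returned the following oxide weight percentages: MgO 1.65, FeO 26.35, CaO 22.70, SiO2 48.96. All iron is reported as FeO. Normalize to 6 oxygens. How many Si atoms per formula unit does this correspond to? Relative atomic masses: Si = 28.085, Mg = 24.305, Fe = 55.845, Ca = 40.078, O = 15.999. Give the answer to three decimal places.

2.002 Si apfu

1.65 wt% MgO ÷ 40.304 g/mol = 0.04094 mol, giving 0.04094 Mg and 0.04094 O.
26.35 wt% FeO ÷ 71.844 g/mol = 0.36677 mol, giving 0.36677 Fe and 0.36677 O.
22.70 wt% CaO ÷ 56.077 g/mol = 0.40480 mol, giving 0.40480 Ca and 0.40480 O.
48.96 wt% SiO2 ÷ 60.083 g/mol = 0.81487 mol, giving 0.81487 Si and 1.62974 O.
Oxygen sums to 2.44225; scaling by 6/2.44225 = 2.45675 puts the formula on 6 O.
Si: 0.81487 × 2.45675 = 2.002 atoms per formula unit.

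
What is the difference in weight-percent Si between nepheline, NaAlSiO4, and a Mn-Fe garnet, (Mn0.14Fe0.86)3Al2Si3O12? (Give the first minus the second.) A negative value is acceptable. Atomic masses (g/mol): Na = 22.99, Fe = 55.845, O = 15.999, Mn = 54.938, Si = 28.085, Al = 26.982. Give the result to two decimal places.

2.83 percentage points

First mineral: 28.085 g Si in 142.053 g formula = 19.77 wt% Si.
Second mineral: 84.255 g Si in 497.361 g formula = 16.94 wt% Si.
19.77% − 16.94% gives a difference of 2.83 percentage points.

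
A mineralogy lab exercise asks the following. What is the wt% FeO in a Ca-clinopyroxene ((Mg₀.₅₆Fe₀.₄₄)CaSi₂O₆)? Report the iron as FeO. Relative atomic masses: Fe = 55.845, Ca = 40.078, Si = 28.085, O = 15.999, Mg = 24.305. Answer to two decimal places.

13.72 wt%

Molar mass of (Mg₀.₅₆Fe₀.₄₄)CaSi₂O₆ = 0.56*24.305 + 0.44*55.845 + 1*40.078 + 2*28.085 + 6*15.999 = 230.425 g/mol.
Each formula unit contains 0.44 Fe, equivalent to 0.44/1 = 0.4400 mol FeO.
M(FeO) = 1×55.845 + 1×15.999 = 71.844 g/mol.
Mass of FeO per formula unit = 0.4400 × 71.844 = 31.611 g.
FeO wt% = 31.611 / 230.425 × 100 = 13.72%.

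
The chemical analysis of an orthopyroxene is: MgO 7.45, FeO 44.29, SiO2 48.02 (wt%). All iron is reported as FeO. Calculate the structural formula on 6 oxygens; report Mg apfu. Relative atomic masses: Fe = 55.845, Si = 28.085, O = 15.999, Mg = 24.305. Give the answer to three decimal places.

0.462 Mg apfu

MgO: 7.45/40.304 = 0.18485 mol → 0.18485 mol Mg, 0.18485 mol O.
FeO: 44.29/71.844 = 0.61647 mol → 0.61647 mol Fe, 0.61647 mol O.
SiO2: 48.02/60.083 = 0.79923 mol → 0.79923 mol Si, 1.59846 mol O.
Total oxygen = 2.39978 mol. Normalization factor = 6/2.39978 = 2.50023.
Mg per 6 O = 0.18485 × 2.50023 = 0.462.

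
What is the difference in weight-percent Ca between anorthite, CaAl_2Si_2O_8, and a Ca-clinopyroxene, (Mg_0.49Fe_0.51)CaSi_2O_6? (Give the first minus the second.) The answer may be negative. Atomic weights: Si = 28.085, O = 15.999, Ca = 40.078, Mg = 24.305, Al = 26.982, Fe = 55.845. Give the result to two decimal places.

-2.82 percentage points

M(CaAl_2Si_2O_8) = 278.204 g/mol, so wt% Ca = 40.078/278.204 × 100 = 14.41%.
M((Mg_0.49Fe_0.51)CaSi_2O_6) = 232.632 g/mol, so wt% Ca = 40.078/232.632 × 100 = 17.23%.
14.41 − 17.23 = -2.82 pp.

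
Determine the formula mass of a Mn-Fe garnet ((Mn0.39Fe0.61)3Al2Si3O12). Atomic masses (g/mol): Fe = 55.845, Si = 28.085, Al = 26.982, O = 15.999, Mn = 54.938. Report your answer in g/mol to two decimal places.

M = 1.17·54.938 + 1.83·55.845 + 2·26.982 + 3·28.085 + 12·15.999

496.68 g/mol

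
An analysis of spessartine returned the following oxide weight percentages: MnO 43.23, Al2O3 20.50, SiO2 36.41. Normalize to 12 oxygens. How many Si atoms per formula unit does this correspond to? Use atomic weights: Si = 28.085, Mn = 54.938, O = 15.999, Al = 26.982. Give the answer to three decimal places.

MnO: 43.23/70.937 = 0.60941 mol → 0.60941 mol Mn, 0.60941 mol O.
Al2O3: 20.50/101.961 = 0.20106 mol → 0.40212 mol Al, 0.60318 mol O.
SiO2: 36.41/60.083 = 0.60600 mol → 0.60600 mol Si, 1.21200 mol O.
Total oxygen = 2.42459 mol. Normalization factor = 12/2.42459 = 4.94929.
Si per 12 O = 0.60600 × 4.94929 = 2.999.

2.999 Si apfu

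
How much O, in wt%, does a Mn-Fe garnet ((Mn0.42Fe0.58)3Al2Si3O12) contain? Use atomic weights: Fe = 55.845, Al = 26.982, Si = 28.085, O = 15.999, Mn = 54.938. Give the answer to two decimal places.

Formula mass = 1.26*54.938 + 1.74*55.845 + 2*26.982 + 3*28.085 + 12*15.999 = 496.599 g/mol, of which 191.988 g is O.
So O makes up 191.988/496.599 = 0.3866 of the mass, i.e. 38.66%.

38.66 wt%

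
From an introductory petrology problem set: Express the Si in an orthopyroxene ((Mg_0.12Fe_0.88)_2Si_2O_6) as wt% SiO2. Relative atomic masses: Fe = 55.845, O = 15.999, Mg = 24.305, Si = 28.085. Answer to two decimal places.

46.89 wt%

Formula mass = 256.284 g/mol.
2 Si → 2.0000 mol SiO2 per formula unit; M(SiO2) = 60.083, so SiO2 mass = 120.166 g.
120.166/256.284 × 100 = 46.89 wt%.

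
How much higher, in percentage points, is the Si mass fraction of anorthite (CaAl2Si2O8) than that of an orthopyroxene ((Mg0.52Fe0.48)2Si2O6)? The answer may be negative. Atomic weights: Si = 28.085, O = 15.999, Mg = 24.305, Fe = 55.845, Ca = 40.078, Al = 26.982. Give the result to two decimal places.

M(CaAl2Si2O8) = 278.204 g/mol, so wt% Si = 56.170/278.204 × 100 = 20.19%.
M((Mg0.52Fe0.48)2Si2O6) = 231.052 g/mol, so wt% Si = 56.170/231.052 × 100 = 24.31%.
20.19 − 24.31 = -4.12 pp.

-4.12 percentage points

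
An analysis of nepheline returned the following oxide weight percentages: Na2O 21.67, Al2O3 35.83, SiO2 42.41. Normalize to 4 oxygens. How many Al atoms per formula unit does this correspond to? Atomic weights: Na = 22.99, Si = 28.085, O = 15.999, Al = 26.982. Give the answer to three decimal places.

0.998 Al apfu

21.67 wt% Na2O ÷ 61.979 g/mol = 0.34963 mol, giving 0.69926 Na and 0.34963 O.
35.83 wt% Al2O3 ÷ 101.961 g/mol = 0.35141 mol, giving 0.70282 Al and 1.05423 O.
42.41 wt% SiO2 ÷ 60.083 g/mol = 0.70586 mol, giving 0.70586 Si and 1.41172 O.
Oxygen sums to 2.81558; scaling by 4/2.81558 = 1.42067 puts the formula on 4 O.
Al: 0.70282 × 1.42067 = 0.998 atoms per formula unit.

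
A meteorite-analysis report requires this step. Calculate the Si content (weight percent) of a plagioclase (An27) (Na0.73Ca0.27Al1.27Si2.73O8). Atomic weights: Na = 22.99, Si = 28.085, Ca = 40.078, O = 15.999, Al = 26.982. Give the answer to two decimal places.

28.77 weight percent

M(Na0.73Ca0.27Al1.27Si2.73O8) = 266.535 g/mol.
Si contributes 2.73 × 28.085 = 76.672 g per mole.
76.672/266.535 = 0.2877 → 28.77%.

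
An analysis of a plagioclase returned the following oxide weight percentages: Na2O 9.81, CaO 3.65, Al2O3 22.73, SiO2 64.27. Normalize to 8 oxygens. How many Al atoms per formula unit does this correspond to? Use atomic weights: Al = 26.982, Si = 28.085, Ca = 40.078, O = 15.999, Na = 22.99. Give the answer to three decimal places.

1.177 Al apfu

Na2O (M=61.979): mol = 0.15828; Na = 0.31656, O = 0.15828.
CaO (M=56.077): mol = 0.06509; Ca = 0.06509, O = 0.06509.
Al2O3 (M=101.961): mol = 0.22293; Al = 0.44586, O = 0.66879.
SiO2 (M=60.083): mol = 1.06969; Si = 1.06969, O = 2.13938.
ΣO = 3.03154; factor = 8/ΣO = 2.63892.
Al apfu = 0.44586 × 2.63892 = 1.177.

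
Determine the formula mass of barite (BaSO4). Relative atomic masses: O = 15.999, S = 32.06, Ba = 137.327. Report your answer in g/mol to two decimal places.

Ba: 1 × 137.327 = 137.3270
S: 1 × 32.06 = 32.0600
O: 4 × 15.999 = 63.9960
Summing the contributions gives the formula mass.

233.38 g/mol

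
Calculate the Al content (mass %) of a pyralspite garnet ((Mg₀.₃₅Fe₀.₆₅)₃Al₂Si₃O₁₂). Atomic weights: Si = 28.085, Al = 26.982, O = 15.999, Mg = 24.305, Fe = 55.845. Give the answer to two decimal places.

M((Mg₀.₃₅Fe₀.₆₅)₃Al₂Si₃O₁₂) = 464.625 g/mol.
Al contributes 2 × 26.982 = 53.964 g per mole.
53.964/464.625 = 0.1161 → 11.61%.

11.61 mass %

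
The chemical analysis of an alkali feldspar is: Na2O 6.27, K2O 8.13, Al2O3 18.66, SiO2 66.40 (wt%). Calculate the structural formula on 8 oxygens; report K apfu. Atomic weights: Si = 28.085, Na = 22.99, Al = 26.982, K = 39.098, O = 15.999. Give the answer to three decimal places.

0.469 K apfu

Na2O (M=61.979): mol = 0.10116; Na = 0.20232, O = 0.10116.
K2O (M=94.195): mol = 0.08631; K = 0.17262, O = 0.08631.
Al2O3 (M=101.961): mol = 0.18301; Al = 0.36602, O = 0.54903.
SiO2 (M=60.083): mol = 1.10514; Si = 1.10514, O = 2.21028.
ΣO = 2.94678; factor = 8/ΣO = 2.71483.
K apfu = 0.17262 × 2.71483 = 0.469.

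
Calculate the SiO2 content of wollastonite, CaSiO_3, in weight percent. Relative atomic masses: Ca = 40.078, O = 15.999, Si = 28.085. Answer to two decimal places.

M(CaSiO_3) = 116.160 g/mol; M(SiO2) = 60.083 g/mol.
Moles SiO2 per formula unit = 1 Si ÷ 1 = 1.0000.
SiO2 fraction = (1.0000 × 60.083) / 116.160 = 60.083/116.160 = 0.5172.

51.72 wt%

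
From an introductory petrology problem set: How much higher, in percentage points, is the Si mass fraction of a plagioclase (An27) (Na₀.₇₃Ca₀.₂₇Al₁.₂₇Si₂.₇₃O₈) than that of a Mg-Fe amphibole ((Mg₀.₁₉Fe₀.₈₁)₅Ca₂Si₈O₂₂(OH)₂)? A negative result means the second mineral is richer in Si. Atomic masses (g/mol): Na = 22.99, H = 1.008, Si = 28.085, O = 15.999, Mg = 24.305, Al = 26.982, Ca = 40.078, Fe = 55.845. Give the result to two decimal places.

4.87 percentage points

M(Na₀.₇₃Ca₀.₂₇Al₁.₂₇Si₂.₇₃O₈) = 266.535 g/mol, so wt% Si = 76.672/266.535 × 100 = 28.77%.
M((Mg₀.₁₉Fe₀.₈₁)₅Ca₂Si₈O₂₂(OH)₂) = 940.090 g/mol, so wt% Si = 224.680/940.090 × 100 = 23.90%.
28.77 − 23.90 = 4.87 pp.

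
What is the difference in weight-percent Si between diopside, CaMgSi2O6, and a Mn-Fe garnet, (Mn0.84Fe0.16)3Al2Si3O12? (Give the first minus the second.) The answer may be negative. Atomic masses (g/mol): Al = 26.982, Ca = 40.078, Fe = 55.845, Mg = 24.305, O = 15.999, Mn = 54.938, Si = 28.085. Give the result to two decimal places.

8.93 percentage points

M(CaMgSi2O6) = 216.547 g/mol, so wt% Si = 56.170/216.547 × 100 = 25.94%.
M((Mn0.84Fe0.16)3Al2Si3O12) = 495.456 g/mol, so wt% Si = 84.255/495.456 × 100 = 17.01%.
25.94 − 17.01 = 8.93 pp.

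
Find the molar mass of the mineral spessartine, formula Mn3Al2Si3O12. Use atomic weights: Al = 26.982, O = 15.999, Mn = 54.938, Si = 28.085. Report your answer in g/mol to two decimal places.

495.02 g/mol

The formula mass is the sum 3(54.938) + 2(26.982) + 3(28.085) + 12(15.999).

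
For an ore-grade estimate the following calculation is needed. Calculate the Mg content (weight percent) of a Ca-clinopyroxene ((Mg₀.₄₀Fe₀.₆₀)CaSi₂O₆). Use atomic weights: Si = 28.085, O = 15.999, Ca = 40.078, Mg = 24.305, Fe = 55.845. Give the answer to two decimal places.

4.13 weight percent

Formula mass = 0.40×24.305 + 0.60×55.845 + 1×40.078 + 2×28.085 + 6×15.999 = 235.471 g/mol, of which 9.722 g is Mg.
So Mg makes up 9.722/235.471 = 0.0413 of the mass, i.e. 4.13%.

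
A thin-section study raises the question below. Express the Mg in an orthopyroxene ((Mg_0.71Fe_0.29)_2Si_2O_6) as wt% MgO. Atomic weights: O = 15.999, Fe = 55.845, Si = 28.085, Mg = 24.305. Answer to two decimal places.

26.13 wt%

Molar mass of (Mg_0.71Fe_0.29)_2Si_2O_6 = 1.42*24.305 + 0.58*55.845 + 2*28.085 + 6*15.999 = 219.067 g/mol.
Each formula unit contains 1.42 Mg, equivalent to 1.42/1 = 1.4200 mol MgO.
M(MgO) = 1×24.305 + 1×15.999 = 40.304 g/mol.
Mass of MgO per formula unit = 1.4200 × 40.304 = 57.232 g.
MgO wt% = 57.232 / 219.067 × 100 = 26.13%.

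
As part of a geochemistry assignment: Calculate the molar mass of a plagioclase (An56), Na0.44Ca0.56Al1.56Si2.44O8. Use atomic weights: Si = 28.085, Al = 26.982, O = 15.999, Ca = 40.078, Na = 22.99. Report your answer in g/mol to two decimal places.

271.17 g/mol

Na: 0.44 × 22.99 = 10.1156
Ca: 0.56 × 40.078 = 22.4437
Al: 1.56 × 26.982 = 42.0919
Si: 2.44 × 28.085 = 68.5274
O: 8 × 15.999 = 127.9920
Summing the contributions gives the formula mass.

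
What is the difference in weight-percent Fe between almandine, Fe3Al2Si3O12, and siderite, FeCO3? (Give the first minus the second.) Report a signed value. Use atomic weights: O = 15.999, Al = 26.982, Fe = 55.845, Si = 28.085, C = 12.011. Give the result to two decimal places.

-14.54 percentage points

M(Fe3Al2Si3O12) = 497.742 g/mol, so wt% Fe = 167.535/497.742 × 100 = 33.66%.
M(FeCO3) = 115.853 g/mol, so wt% Fe = 55.845/115.853 × 100 = 48.20%.
33.66 − 48.20 = -14.54 pp.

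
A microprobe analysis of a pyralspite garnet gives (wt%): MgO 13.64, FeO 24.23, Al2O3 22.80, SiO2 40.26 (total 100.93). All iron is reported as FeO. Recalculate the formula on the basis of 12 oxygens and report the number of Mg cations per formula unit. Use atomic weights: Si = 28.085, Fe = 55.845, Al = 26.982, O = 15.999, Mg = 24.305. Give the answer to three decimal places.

1.512 Mg apfu

13.64 wt% MgO ÷ 40.304 g/mol = 0.33843 mol, giving 0.33843 Mg and 0.33843 O.
24.23 wt% FeO ÷ 71.844 g/mol = 0.33726 mol, giving 0.33726 Fe and 0.33726 O.
22.80 wt% Al2O3 ÷ 101.961 g/mol = 0.22361 mol, giving 0.44722 Al and 0.67083 O.
40.26 wt% SiO2 ÷ 60.083 g/mol = 0.67007 mol, giving 0.67007 Si and 1.34014 O.
Oxygen sums to 2.68666; scaling by 12/2.68666 = 4.46651 puts the formula on 12 O.
Mg: 0.33843 × 4.46651 = 1.512 atoms per formula unit.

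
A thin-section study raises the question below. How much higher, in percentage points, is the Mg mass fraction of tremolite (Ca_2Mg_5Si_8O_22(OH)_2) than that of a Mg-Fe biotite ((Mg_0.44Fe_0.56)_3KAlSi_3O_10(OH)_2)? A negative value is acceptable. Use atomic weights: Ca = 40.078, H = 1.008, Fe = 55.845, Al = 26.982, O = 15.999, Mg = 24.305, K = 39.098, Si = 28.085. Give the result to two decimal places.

First mineral: 121.525 g Mg in 812.353 g formula = 14.96 wt% Mg.
Second mineral: 32.083 g Mg in 470.241 g formula = 6.82 wt% Mg.
14.96% − 6.82% gives a difference of 8.14 percentage points.

8.14 percentage points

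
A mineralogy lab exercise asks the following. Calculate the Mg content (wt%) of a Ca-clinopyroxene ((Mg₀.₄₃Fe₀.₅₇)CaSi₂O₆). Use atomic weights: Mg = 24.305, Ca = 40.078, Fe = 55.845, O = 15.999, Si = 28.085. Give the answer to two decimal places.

4.46 wt%

M((Mg₀.₄₃Fe₀.₅₇)CaSi₂O₆) = 234.525 g/mol.
Mg contributes 0.43 × 24.305 = 10.451 g per mole.
10.451/234.525 = 0.0446 → 4.46%.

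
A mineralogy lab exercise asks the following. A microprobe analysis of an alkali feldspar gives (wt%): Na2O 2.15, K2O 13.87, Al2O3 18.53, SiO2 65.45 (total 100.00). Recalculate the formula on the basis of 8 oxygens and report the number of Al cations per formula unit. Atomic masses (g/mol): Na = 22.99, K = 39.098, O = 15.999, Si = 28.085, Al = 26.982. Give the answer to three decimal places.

1.001 Al apfu

Na2O (M=61.979): mol = 0.03469; Na = 0.06938, O = 0.03469.
K2O (M=94.195): mol = 0.14725; K = 0.29450, O = 0.14725.
Al2O3 (M=101.961): mol = 0.18174; Al = 0.36348, O = 0.54522.
SiO2 (M=60.083): mol = 1.08933; Si = 1.08933, O = 2.17866.
ΣO = 2.90582; factor = 8/ΣO = 2.75310.
Al apfu = 0.36348 × 2.75310 = 1.001.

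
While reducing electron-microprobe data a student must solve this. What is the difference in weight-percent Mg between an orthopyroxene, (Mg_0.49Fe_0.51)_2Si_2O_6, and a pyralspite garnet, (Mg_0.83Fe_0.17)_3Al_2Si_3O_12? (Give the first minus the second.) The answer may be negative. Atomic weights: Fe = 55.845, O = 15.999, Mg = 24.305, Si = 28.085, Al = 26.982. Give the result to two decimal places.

Mg in (Mg_0.49Fe_0.51)_2Si_2O_6: molar mass 232.945 g/mol; 0.98×24.305 = 23.819 g → 10.23 wt%.
Mg in (Mg_0.83Fe_0.17)_3Al_2Si_3O_12: molar mass 419.207 g/mol; 2.49×24.305 = 60.519 g → 14.44 wt%.
Difference = 10.23 − 14.44 = -4.21 percentage points.

-4.21 percentage points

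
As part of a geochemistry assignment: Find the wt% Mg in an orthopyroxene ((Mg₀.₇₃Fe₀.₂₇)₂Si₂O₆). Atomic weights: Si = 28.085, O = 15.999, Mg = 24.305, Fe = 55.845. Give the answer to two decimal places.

Molar mass of (Mg₀.₇₃Fe₀.₂₇)₂Si₂O₆: 1.46×24.305 + 0.54×55.845 + 2×28.085 + 6×15.999 = 217.806 g/mol.
Mass of Mg per formula unit: 1.46 × 24.305 = 35.485 g.
Weight fraction Mg = 35.485 / 217.806 = 0.1629.

16.29 wt%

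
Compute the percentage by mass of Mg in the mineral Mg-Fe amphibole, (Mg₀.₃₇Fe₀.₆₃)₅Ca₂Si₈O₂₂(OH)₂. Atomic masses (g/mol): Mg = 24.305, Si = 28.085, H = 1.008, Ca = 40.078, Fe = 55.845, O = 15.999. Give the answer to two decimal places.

Formula mass = 1.85*24.305 + 3.15*55.845 + 2*40.078 + 8*28.085 + 24*15.999 + 2*1.008 = 911.704 g/mol, of which 44.964 g is Mg.
So Mg makes up 44.964/911.704 = 0.0493 of the mass, i.e. 4.93%.

4.93 mass %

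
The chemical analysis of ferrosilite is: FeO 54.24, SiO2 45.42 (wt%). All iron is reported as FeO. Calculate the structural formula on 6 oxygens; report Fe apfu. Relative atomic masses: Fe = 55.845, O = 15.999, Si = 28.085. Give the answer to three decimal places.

FeO: 54.24/71.844 = 0.75497 mol → 0.75497 mol Fe, 0.75497 mol O.
SiO2: 45.42/60.083 = 0.75595 mol → 0.75595 mol Si, 1.51190 mol O.
Total oxygen = 2.26687 mol. Normalization factor = 6/2.26687 = 2.64682.
Fe per 6 O = 0.75497 × 2.64682 = 1.998.

1.998 Fe apfu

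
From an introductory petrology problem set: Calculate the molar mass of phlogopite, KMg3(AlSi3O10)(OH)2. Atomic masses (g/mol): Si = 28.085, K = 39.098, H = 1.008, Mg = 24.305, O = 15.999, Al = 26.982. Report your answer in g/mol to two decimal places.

The formula mass is the sum 1(39.098) + 3(24.305) + 1(26.982) + 3(28.085) + 12(15.999) + 2(1.008).

417.25 g/mol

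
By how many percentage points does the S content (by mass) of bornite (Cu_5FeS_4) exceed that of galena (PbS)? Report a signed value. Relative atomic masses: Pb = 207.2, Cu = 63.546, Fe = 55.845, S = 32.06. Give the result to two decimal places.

S in Cu_5FeS_4: molar mass 501.815 g/mol; 4×32.06 = 128.240 g → 25.56 wt%.
S in PbS: molar mass 239.260 g/mol; 1×32.06 = 32.060 g → 13.40 wt%.
Difference = 25.56 − 13.40 = 12.16 percentage points.

12.16 percentage points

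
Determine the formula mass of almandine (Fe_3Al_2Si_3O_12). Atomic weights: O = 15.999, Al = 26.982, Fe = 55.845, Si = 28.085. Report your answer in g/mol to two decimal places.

497.74 g/mol

Fe: 3 × 55.845 = 167.5350
Al: 2 × 26.982 = 53.9640
Si: 3 × 28.085 = 84.2550
O: 12 × 15.999 = 191.9880
Summing the contributions gives the formula mass.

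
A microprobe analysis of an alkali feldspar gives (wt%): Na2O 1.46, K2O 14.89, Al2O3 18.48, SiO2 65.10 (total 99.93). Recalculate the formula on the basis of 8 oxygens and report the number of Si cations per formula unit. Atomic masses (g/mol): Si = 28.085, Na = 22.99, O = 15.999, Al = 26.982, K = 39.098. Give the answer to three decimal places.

2.997 Si apfu

Na2O (M=61.979): mol = 0.02356; Na = 0.04712, O = 0.02356.
K2O (M=94.195): mol = 0.15808; K = 0.31616, O = 0.15808.
Al2O3 (M=101.961): mol = 0.18125; Al = 0.36250, O = 0.54375.
SiO2 (M=60.083): mol = 1.08350; Si = 1.08350, O = 2.16700.
ΣO = 2.89239; factor = 8/ΣO = 2.76588.
Si apfu = 1.08350 × 2.76588 = 2.997.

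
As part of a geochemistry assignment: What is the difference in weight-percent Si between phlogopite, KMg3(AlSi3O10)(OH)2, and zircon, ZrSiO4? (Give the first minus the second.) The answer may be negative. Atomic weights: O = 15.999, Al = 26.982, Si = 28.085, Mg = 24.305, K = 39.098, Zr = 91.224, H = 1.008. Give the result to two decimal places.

4.87 percentage points

First mineral: 84.255 g Si in 417.254 g formula = 20.19 wt% Si.
Second mineral: 28.085 g Si in 183.305 g formula = 15.32 wt% Si.
20.19% − 15.32% gives a difference of 4.87 percentage points.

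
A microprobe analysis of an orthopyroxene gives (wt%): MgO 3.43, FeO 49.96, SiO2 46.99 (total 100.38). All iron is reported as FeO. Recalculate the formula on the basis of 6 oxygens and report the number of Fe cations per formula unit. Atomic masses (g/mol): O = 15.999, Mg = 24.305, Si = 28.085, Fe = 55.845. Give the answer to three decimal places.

3.43 wt% MgO ÷ 40.304 g/mol = 0.08510 mol, giving 0.08510 Mg and 0.08510 O.
49.96 wt% FeO ÷ 71.844 g/mol = 0.69540 mol, giving 0.69540 Fe and 0.69540 O.
46.99 wt% SiO2 ÷ 60.083 g/mol = 0.78208 mol, giving 0.78208 Si and 1.56416 O.
Oxygen sums to 2.34466; scaling by 6/2.34466 = 2.55901 puts the formula on 6 O.
Fe: 0.69540 × 2.55901 = 1.780 atoms per formula unit.

1.780 Fe apfu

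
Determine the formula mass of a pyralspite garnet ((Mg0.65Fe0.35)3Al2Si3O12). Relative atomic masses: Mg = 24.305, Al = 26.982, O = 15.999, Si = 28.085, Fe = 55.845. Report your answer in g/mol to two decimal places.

The formula mass is the sum 1.95(24.305) + 1.05(55.845) + 2(26.982) + 3(28.085) + 12(15.999).

436.24 g/mol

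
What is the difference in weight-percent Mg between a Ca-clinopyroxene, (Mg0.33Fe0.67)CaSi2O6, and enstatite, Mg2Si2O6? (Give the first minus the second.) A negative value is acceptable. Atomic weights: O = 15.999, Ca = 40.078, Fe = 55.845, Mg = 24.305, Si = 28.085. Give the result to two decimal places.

Mg in (Mg0.33Fe0.67)CaSi2O6: molar mass 237.679 g/mol; 0.33×24.305 = 8.021 g → 3.37 wt%.
Mg in Mg2Si2O6: molar mass 200.774 g/mol; 2×24.305 = 48.610 g → 24.21 wt%.
Difference = 3.37 − 24.21 = -20.84 percentage points.

-20.84 percentage points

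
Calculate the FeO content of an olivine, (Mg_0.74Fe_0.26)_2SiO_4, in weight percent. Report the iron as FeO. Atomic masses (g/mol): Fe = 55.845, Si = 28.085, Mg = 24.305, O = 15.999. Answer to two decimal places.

23.78 wt%

Molar mass of (Mg_0.74Fe_0.26)_2SiO_4 = 1.48*24.305 + 0.52*55.845 + 1*28.085 + 4*15.999 = 157.092 g/mol.
Each formula unit contains 0.52 Fe, equivalent to 0.52/1 = 0.5200 mol FeO.
M(FeO) = 1×55.845 + 1×15.999 = 71.844 g/mol.
Mass of FeO per formula unit = 0.5200 × 71.844 = 37.359 g.
FeO wt% = 37.359 / 157.092 × 100 = 23.78%.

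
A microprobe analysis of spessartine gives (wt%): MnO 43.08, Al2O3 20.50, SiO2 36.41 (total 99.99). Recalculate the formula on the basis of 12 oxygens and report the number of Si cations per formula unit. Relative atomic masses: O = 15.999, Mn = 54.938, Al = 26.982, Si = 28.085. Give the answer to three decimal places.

MnO (M=70.937): mol = 0.60730; Mn = 0.60730, O = 0.60730.
Al2O3 (M=101.961): mol = 0.20106; Al = 0.40212, O = 0.60318.
SiO2 (M=60.083): mol = 0.60600; Si = 0.60600, O = 1.21200.
ΣO = 2.42248; factor = 12/ΣO = 4.95360.
Si apfu = 0.60600 × 4.95360 = 3.002.

3.002 Si apfu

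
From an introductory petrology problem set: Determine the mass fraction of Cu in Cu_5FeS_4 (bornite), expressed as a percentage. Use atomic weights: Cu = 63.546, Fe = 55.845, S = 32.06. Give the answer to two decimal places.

Formula mass = 5*63.546 + 1*55.845 + 4*32.06 = 501.815 g/mol, of which 317.730 g is Cu.
So Cu makes up 317.730/501.815 = 0.6332 of the mass, i.e. 63.32%.

63.32 weight percent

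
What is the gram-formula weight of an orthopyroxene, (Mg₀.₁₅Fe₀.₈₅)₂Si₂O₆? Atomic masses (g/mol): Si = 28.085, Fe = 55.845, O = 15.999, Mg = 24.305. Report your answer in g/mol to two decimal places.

254.39 g/mol

Mg: 0.30 × 24.305 = 7.2915
Fe: 1.70 × 55.845 = 94.9365
Si: 2 × 28.085 = 56.1700
O: 6 × 15.999 = 95.9940
Summing the contributions gives the formula mass.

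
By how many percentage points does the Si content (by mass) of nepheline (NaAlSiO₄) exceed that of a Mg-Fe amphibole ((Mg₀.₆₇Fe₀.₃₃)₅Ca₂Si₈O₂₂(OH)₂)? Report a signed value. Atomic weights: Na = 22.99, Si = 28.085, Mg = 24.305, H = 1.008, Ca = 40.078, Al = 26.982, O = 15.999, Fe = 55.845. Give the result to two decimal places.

-6.22 percentage points

First mineral: 28.085 g Si in 142.053 g formula = 19.77 wt% Si.
Second mineral: 224.680 g Si in 864.394 g formula = 25.99 wt% Si.
19.77% − 25.99% gives a difference of -6.22 percentage points.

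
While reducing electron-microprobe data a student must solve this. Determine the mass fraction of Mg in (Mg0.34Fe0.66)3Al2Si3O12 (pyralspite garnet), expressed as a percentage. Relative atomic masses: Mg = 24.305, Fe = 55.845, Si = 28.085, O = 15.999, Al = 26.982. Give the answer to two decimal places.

5.32 wt%

Molar mass of (Mg0.34Fe0.66)3Al2Si3O12: 1.02·24.305 + 1.98·55.845 + 2·26.982 + 3·28.085 + 12·15.999 = 465.571 g/mol.
Mass of Mg per formula unit: 1.02 × 24.305 = 24.791 g.
Weight fraction Mg = 24.791 / 465.571 = 0.0532.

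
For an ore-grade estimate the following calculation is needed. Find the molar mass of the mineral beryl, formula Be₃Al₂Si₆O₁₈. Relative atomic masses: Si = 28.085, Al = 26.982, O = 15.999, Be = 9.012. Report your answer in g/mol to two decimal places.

The formula mass is the sum 3(9.012) + 2(26.982) + 6(28.085) + 18(15.999).

537.49 g/mol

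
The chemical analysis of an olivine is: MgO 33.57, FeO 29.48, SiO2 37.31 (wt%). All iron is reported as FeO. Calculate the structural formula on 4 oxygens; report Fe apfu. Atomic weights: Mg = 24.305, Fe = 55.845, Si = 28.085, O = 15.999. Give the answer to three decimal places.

MgO (M=40.304): mol = 0.83292; Mg = 0.83292, O = 0.83292.
FeO (M=71.844): mol = 0.41033; Fe = 0.41033, O = 0.41033.
SiO2 (M=60.083): mol = 0.62097; Si = 0.62097, O = 1.24194.
ΣO = 2.48519; factor = 4/ΣO = 1.60953.
Fe apfu = 0.41033 × 1.60953 = 0.660.

0.660 Fe apfu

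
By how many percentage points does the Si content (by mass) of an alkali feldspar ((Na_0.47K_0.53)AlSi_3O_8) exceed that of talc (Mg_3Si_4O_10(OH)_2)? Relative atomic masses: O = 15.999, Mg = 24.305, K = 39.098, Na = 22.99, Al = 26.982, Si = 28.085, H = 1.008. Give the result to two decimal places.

Si in (Na_0.47K_0.53)AlSi_3O_8: molar mass 270.756 g/mol; 3×28.085 = 84.255 g → 31.12 wt%.
Si in Mg_3Si_4O_10(OH)_2: molar mass 379.259 g/mol; 4×28.085 = 112.340 g → 29.62 wt%.
Difference = 31.12 − 29.62 = 1.50 percentage points.

1.50 percentage points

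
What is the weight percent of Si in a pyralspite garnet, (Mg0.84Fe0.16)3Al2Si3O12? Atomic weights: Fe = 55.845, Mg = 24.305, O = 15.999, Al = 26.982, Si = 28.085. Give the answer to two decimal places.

M((Mg0.84Fe0.16)3Al2Si3O12) = 418.261 g/mol.
Si contributes 3 × 28.085 = 84.255 g per mole.
84.255/418.261 = 0.2014 → 20.14%.

20.14 mass %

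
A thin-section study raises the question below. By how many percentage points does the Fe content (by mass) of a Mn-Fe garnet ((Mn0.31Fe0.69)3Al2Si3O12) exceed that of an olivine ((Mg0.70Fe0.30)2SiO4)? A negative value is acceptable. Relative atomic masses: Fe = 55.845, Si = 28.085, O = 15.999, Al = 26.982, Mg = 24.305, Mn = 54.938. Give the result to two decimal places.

M((Mn0.31Fe0.69)3Al2Si3O12) = 496.898 g/mol, so wt% Fe = 115.599/496.898 × 100 = 23.26%.
M((Mg0.70Fe0.30)2SiO4) = 159.615 g/mol, so wt% Fe = 33.507/159.615 × 100 = 20.99%.
23.26 − 20.99 = 2.27 pp.

2.27 percentage points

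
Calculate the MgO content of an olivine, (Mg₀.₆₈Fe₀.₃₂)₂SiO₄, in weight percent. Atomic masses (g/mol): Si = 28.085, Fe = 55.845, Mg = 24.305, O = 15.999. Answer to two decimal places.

M((Mg₀.₆₈Fe₀.₃₂)₂SiO₄) = 160.877 g/mol; M(MgO) = 40.304 g/mol.
Moles MgO per formula unit = 1.36 Mg ÷ 1 = 1.3600.
MgO fraction = (1.3600 × 40.304) / 160.877 = 54.813/160.877 = 0.3407.

34.07 wt%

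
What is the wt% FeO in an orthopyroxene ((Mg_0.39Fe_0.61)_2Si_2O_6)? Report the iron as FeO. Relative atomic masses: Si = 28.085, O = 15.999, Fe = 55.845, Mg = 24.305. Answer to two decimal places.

M((Mg_0.39Fe_0.61)_2Si_2O_6) = 239.253 g/mol; M(FeO) = 71.844 g/mol.
Moles FeO per formula unit = 1.22 Fe ÷ 1 = 1.2200.
FeO fraction = (1.2200 × 71.844) / 239.253 = 87.650/239.253 = 0.3663.

36.63 wt%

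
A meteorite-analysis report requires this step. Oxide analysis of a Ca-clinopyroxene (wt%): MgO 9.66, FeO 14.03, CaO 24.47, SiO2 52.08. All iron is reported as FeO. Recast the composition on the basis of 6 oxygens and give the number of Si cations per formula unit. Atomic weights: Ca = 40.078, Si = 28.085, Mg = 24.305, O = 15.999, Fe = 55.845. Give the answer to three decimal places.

MgO: 9.66/40.304 = 0.23968 mol → 0.23968 mol Mg, 0.23968 mol O.
FeO: 14.03/71.844 = 0.19528 mol → 0.19528 mol Fe, 0.19528 mol O.
CaO: 24.47/56.077 = 0.43636 mol → 0.43636 mol Ca, 0.43636 mol O.
SiO2: 52.08/60.083 = 0.86680 mol → 0.86680 mol Si, 1.73360 mol O.
Total oxygen = 2.60492 mol. Normalization factor = 6/2.60492 = 2.30333.
Si per 6 O = 0.86680 × 2.30333 = 1.997.

1.997 Si apfu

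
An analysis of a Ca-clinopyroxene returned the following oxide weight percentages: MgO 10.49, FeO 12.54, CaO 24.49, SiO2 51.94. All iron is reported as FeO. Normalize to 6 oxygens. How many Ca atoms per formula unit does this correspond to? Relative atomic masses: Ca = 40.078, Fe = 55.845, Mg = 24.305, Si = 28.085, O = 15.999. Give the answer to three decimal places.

10.49 wt% MgO ÷ 40.304 g/mol = 0.26027 mol, giving 0.26027 Mg and 0.26027 O.
12.54 wt% FeO ÷ 71.844 g/mol = 0.17454 mol, giving 0.17454 Fe and 0.17454 O.
24.49 wt% CaO ÷ 56.077 g/mol = 0.43672 mol, giving 0.43672 Ca and 0.43672 O.
51.94 wt% SiO2 ÷ 60.083 g/mol = 0.86447 mol, giving 0.86447 Si and 1.72894 O.
Oxygen sums to 2.60047; scaling by 6/2.60047 = 2.30728 puts the formula on 6 O.
Ca: 0.43672 × 2.30728 = 1.008 atoms per formula unit.

1.008 Ca apfu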